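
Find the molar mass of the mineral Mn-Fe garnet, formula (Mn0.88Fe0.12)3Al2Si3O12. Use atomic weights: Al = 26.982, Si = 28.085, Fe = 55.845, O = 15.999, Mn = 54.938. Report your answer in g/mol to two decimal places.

The formula mass is the sum 2.64×54.938 + 0.36×55.845 + 2×26.982 + 3×28.085 + 12×15.999.

495.35 g/mol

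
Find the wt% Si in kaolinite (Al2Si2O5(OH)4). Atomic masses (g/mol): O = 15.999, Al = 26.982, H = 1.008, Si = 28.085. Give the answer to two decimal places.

21.76 weight percent

Molar mass of Al2Si2O5(OH)4: 2×26.982 + 2×28.085 + 9×15.999 + 4×1.008 = 258.157 g/mol.
Mass of Si per formula unit: 2 × 28.085 = 56.170 g.
Weight fraction Si = 56.170 / 258.157 = 0.2176.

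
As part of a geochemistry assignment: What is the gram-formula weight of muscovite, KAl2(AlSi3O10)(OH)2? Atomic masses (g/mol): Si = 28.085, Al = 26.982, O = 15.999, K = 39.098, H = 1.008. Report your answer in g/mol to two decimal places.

398.30 g/mol

K: 1 × 39.098 = 39.0980
Al: 3 × 26.982 = 80.9460
Si: 3 × 28.085 = 84.2550
O: 12 × 15.999 = 191.9880
H: 2 × 1.008 = 2.0160
Summing the contributions gives the formula mass.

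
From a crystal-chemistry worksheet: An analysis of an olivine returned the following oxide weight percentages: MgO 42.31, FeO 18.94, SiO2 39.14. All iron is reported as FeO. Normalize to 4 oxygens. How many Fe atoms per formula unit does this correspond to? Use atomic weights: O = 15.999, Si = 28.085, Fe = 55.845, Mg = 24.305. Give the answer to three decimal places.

MgO: 42.31/40.304 = 1.04977 mol → 1.04977 mol Mg, 1.04977 mol O.
FeO: 18.94/71.844 = 0.26363 mol → 0.26363 mol Fe, 0.26363 mol O.
SiO2: 39.14/60.083 = 0.65143 mol → 0.65143 mol Si, 1.30286 mol O.
Total oxygen = 2.61626 mol. Normalization factor = 4/2.61626 = 1.52890.
Fe per 4 O = 0.26363 × 1.52890 = 0.403.

0.403 Fe apfu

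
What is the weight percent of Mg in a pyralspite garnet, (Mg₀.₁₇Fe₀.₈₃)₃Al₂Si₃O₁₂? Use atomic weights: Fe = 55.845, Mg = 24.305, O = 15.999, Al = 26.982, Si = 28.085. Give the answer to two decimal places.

2.57 mass %

Formula mass = 0.51*24.305 + 2.49*55.845 + 2*26.982 + 3*28.085 + 12*15.999 = 481.657 g/mol, of which 12.396 g is Mg.
So Mg makes up 12.396/481.657 = 0.0257 of the mass, i.e. 2.57%.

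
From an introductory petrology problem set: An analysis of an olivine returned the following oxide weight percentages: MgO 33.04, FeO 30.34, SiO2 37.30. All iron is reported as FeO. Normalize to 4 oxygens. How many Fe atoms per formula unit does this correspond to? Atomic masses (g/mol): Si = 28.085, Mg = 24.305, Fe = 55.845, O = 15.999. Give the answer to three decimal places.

0.680 Fe apfu

MgO: 33.04/40.304 = 0.81977 mol → 0.81977 mol Mg, 0.81977 mol O.
FeO: 30.34/71.844 = 0.42230 mol → 0.42230 mol Fe, 0.42230 mol O.
SiO2: 37.30/60.083 = 0.62081 mol → 0.62081 mol Si, 1.24162 mol O.
Total oxygen = 2.48369 mol. Normalization factor = 4/2.48369 = 1.61051.
Fe per 4 O = 0.42230 × 1.61051 = 0.680.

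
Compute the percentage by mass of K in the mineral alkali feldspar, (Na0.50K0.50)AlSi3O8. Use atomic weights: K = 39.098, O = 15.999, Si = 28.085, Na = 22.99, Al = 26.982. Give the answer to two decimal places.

Formula mass = 0.50*22.99 + 0.50*39.098 + 1*26.982 + 3*28.085 + 8*15.999 = 270.273 g/mol, of which 19.549 g is K.
So K makes up 19.549/270.273 = 0.0723 of the mass, i.e. 7.23%.

7.23 mass %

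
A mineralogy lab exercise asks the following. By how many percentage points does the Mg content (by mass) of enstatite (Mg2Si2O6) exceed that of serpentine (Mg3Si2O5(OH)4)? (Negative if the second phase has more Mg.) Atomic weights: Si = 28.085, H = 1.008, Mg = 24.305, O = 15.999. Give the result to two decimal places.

-2.10 percentage points

First mineral: 48.610 g Mg in 200.774 g formula = 24.21 wt% Mg.
Second mineral: 72.915 g Mg in 277.108 g formula = 26.31 wt% Mg.
24.21% − 26.31% gives a difference of -2.10 percentage points.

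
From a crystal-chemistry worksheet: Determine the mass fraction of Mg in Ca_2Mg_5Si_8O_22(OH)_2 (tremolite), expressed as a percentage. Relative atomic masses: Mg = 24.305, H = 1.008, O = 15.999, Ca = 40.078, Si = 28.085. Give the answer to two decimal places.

M(Ca_2Mg_5Si_8O_22(OH)_2) = 812.353 g/mol.
Mg contributes 5 × 24.305 = 121.525 g per mole.
121.525/812.353 = 0.1496 → 14.96%.

14.96 mass %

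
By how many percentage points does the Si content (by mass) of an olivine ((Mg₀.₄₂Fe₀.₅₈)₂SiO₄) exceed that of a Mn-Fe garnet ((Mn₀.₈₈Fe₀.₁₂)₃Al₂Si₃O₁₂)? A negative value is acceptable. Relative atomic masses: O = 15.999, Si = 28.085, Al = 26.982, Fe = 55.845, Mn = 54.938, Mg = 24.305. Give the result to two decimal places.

First mineral: 28.085 g Si in 177.277 g formula = 15.84 wt% Si.
Second mineral: 84.255 g Si in 495.348 g formula = 17.01 wt% Si.
15.84% − 17.01% gives a difference of -1.17 percentage points.

-1.17 percentage points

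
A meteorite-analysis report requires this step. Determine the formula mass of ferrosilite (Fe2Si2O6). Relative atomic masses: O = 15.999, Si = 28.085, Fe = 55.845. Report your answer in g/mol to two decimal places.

The formula mass is the sum 2·55.845 + 2·28.085 + 6·15.999.

263.85 g/mol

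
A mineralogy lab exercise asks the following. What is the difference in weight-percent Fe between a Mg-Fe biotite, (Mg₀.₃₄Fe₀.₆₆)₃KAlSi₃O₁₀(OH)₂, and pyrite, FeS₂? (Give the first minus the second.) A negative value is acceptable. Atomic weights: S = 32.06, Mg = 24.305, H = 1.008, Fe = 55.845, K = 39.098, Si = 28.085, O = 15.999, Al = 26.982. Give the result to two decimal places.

Fe in (Mg₀.₃₄Fe₀.₆₆)₃KAlSi₃O₁₀(OH)₂: molar mass 479.703 g/mol; 1.98×55.845 = 110.573 g → 23.05 wt%.
Fe in FeS₂: molar mass 119.965 g/mol; 1×55.845 = 55.845 g → 46.55 wt%.
Difference = 23.05 − 46.55 = -23.50 percentage points.

-23.50 percentage points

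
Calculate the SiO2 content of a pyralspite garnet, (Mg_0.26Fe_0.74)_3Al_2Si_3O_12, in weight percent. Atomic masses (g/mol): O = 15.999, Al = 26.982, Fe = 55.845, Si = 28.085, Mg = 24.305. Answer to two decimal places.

38.10 wt%

M((Mg_0.26Fe_0.74)_3Al_2Si_3O_12) = 473.141 g/mol; M(SiO2) = 60.083 g/mol.
Moles SiO2 per formula unit = 3 Si ÷ 1 = 3.0000.
SiO2 fraction = (3.0000 × 60.083) / 473.141 = 180.249/473.141 = 0.3810.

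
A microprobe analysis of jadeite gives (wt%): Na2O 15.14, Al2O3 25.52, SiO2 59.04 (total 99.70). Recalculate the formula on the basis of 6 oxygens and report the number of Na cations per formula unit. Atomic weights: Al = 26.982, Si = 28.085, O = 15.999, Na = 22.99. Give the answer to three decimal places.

Na2O (M=61.979): mol = 0.24428; Na = 0.48856, O = 0.24428.
Al2O3 (M=101.961): mol = 0.25029; Al = 0.50058, O = 0.75087.
SiO2 (M=60.083): mol = 0.98264; Si = 0.98264, O = 1.96528.
ΣO = 2.96043; factor = 6/ΣO = 2.02673.
Na apfu = 0.48856 × 2.02673 = 0.990.

0.990 Na apfu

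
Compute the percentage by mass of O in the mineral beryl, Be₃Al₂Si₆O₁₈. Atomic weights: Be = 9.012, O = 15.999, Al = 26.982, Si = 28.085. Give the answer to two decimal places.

Formula mass = 3*9.012 + 2*26.982 + 6*28.085 + 18*15.999 = 537.492 g/mol, of which 287.982 g is O.
So O makes up 287.982/537.492 = 0.5358 of the mass, i.e. 53.58%.

53.58 wt%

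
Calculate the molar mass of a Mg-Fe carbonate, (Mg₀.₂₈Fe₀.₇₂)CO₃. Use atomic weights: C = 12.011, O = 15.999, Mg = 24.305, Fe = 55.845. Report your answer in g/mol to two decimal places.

107.02 g/mol

M = 0.28·24.305 + 0.72·55.845 + 1·12.011 + 3·15.999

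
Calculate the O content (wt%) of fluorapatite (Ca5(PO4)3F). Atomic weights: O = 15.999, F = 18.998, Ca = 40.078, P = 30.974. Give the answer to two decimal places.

38.07 wt%

Formula mass = 5·40.078 + 3·30.974 + 12·15.999 + 1·18.998 = 504.298 g/mol, of which 191.988 g is O.
So O makes up 191.988/504.298 = 0.3807 of the mass, i.e. 38.07%.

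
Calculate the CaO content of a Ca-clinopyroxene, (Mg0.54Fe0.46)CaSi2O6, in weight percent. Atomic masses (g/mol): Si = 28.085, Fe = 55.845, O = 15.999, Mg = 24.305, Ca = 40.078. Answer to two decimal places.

Formula mass = 231.055 g/mol.
1 Ca → 1.0000 mol CaO per formula unit; M(CaO) = 56.077, so CaO mass = 56.077 g.
56.077/231.055 × 100 = 24.27 wt%.

24.27 wt%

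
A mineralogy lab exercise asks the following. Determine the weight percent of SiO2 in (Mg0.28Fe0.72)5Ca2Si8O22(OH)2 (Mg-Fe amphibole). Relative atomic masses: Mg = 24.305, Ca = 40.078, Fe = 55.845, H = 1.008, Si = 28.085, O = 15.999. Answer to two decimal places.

51.91 wt%

Formula mass = 925.897 g/mol.
8 Si → 8.0000 mol SiO2 per formula unit; M(SiO2) = 60.083, so SiO2 mass = 480.664 g.
480.664/925.897 × 100 = 51.91 wt%.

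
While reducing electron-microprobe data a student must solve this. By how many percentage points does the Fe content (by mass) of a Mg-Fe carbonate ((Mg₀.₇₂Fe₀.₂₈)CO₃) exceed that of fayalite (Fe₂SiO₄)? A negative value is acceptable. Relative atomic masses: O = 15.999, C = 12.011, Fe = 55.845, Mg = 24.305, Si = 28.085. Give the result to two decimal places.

First mineral: 15.637 g Fe in 93.144 g formula = 16.79 wt% Fe.
Second mineral: 111.690 g Fe in 203.771 g formula = 54.81 wt% Fe.
16.79% − 54.81% gives a difference of -38.02 percentage points.

-38.02 percentage points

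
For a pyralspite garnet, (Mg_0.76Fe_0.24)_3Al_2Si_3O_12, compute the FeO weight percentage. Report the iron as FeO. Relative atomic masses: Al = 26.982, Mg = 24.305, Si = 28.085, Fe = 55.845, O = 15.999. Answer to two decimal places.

Molar mass of (Mg_0.76Fe_0.24)_3Al_2Si_3O_12 = 2.28*24.305 + 0.72*55.845 + 2*26.982 + 3*28.085 + 12*15.999 = 425.831 g/mol.
Each formula unit contains 0.72 Fe, equivalent to 0.72/1 = 0.7200 mol FeO.
M(FeO) = 1×55.845 + 1×15.999 = 71.844 g/mol.
Mass of FeO per formula unit = 0.7200 × 71.844 = 51.728 g.
FeO wt% = 51.728 / 425.831 × 100 = 12.15%.

12.15 wt%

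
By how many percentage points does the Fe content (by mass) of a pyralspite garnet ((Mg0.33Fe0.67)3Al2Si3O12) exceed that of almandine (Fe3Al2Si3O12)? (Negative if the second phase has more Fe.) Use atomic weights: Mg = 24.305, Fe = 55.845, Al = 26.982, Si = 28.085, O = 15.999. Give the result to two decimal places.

-9.60 percentage points

First mineral: 112.248 g Fe in 466.517 g formula = 24.06 wt% Fe.
Second mineral: 167.535 g Fe in 497.742 g formula = 33.66 wt% Fe.
24.06% − 33.66% gives a difference of -9.60 percentage points.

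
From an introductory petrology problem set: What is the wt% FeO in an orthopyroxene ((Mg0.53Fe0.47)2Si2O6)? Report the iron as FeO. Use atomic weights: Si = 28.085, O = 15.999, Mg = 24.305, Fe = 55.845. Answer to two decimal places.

29.31 wt%

Formula mass = 230.422 g/mol.
0.94 Fe → 0.9400 mol FeO per formula unit; M(FeO) = 71.844, so FeO mass = 67.533 g.
67.533/230.422 × 100 = 29.31 wt%.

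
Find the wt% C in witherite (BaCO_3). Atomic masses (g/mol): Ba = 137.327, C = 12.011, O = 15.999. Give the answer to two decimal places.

6.09 wt%

M(BaCO_3) = 197.335 g/mol.
C contributes 1 × 12.011 = 12.011 g per mole.
12.011/197.335 = 0.0609 → 6.09%.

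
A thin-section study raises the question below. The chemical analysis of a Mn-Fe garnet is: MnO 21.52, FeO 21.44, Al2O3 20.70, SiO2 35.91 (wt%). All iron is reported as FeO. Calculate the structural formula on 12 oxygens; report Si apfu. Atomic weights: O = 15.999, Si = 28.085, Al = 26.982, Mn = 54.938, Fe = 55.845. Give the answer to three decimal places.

21.52 wt% MnO ÷ 70.937 g/mol = 0.30337 mol, giving 0.30337 Mn and 0.30337 O.
21.44 wt% FeO ÷ 71.844 g/mol = 0.29842 mol, giving 0.29842 Fe and 0.29842 O.
20.70 wt% Al2O3 ÷ 101.961 g/mol = 0.20302 mol, giving 0.40604 Al and 0.60906 O.
35.91 wt% SiO2 ÷ 60.083 g/mol = 0.59767 mol, giving 0.59767 Si and 1.19534 O.
Oxygen sums to 2.40619; scaling by 12/2.40619 = 4.98714 puts the formula on 12 O.
Si: 0.59767 × 4.98714 = 2.981 atoms per formula unit.

2.981 Si apfu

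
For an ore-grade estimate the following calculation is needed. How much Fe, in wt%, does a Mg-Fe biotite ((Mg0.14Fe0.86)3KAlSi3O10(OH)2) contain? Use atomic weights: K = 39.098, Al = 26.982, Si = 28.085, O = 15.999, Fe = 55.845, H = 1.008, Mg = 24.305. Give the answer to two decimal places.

28.90 wt%

Molar mass of (Mg0.14Fe0.86)3KAlSi3O10(OH)2: 0.42×24.305 + 2.58×55.845 + 1×39.098 + 1×26.982 + 3×28.085 + 12×15.999 + 2×1.008 = 498.627 g/mol.
Mass of Fe per formula unit: 2.58 × 55.845 = 144.080 g.
Weight fraction Fe = 144.080 / 498.627 = 0.2890.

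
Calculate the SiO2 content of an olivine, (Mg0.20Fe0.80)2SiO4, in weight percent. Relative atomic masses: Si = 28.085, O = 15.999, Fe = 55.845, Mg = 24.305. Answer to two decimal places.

Molar mass of (Mg0.20Fe0.80)2SiO4 = 0.40·24.305 + 1.60·55.845 + 1·28.085 + 4·15.999 = 191.155 g/mol.
Each formula unit contains 1 Si, equivalent to 1/1 = 1.0000 mol SiO2.
M(SiO2) = 1×28.085 + 2×15.999 = 60.083 g/mol.
Mass of SiO2 per formula unit = 1.0000 × 60.083 = 60.083 g.
SiO2 wt% = 60.083 / 191.155 × 100 = 31.43%.

31.43 wt%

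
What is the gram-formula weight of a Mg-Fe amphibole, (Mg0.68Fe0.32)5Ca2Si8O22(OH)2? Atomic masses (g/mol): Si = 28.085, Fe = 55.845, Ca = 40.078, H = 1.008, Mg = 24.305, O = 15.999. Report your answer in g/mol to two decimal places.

862.82 g/mol

The formula mass is the sum 3.40*24.305 + 1.60*55.845 + 2*40.078 + 8*28.085 + 24*15.999 + 2*1.008.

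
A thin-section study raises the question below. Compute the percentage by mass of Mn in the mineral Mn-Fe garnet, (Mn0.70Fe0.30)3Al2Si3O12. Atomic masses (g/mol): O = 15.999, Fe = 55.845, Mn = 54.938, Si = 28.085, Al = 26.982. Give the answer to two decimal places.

M((Mn0.70Fe0.30)3Al2Si3O12) = 495.837 g/mol.
Mn contributes 2.10 × 54.938 = 115.370 g per mole.
115.370/495.837 = 0.2327 → 23.27%.

23.27 weight percent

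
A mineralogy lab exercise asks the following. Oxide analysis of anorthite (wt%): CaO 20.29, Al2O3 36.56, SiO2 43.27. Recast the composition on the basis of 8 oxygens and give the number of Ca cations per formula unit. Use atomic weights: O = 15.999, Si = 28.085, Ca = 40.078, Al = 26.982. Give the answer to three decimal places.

20.29 wt% CaO ÷ 56.077 g/mol = 0.36182 mol, giving 0.36182 Ca and 0.36182 O.
36.56 wt% Al2O3 ÷ 101.961 g/mol = 0.35857 mol, giving 0.71714 Al and 1.07571 O.
43.27 wt% SiO2 ÷ 60.083 g/mol = 0.72017 mol, giving 0.72017 Si and 1.44034 O.
Oxygen sums to 2.87787; scaling by 8/2.87787 = 2.77983 puts the formula on 8 O.
Ca: 0.36182 × 2.77983 = 1.006 atoms per formula unit.

1.006 Ca apfu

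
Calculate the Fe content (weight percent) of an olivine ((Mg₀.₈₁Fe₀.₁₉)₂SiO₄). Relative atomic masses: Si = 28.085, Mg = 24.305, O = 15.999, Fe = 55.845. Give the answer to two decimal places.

M((Mg₀.₈₁Fe₀.₁₉)₂SiO₄) = 152.676 g/mol.
Fe contributes 0.38 × 55.845 = 21.221 g per mole.
21.221/152.676 = 0.1390 → 13.90%.

13.90 weight percent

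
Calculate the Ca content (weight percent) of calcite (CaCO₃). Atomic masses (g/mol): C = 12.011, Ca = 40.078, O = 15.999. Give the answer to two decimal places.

40.04 weight percent

Molar mass of CaCO₃: 1×40.078 + 1×12.011 + 3×15.999 = 100.086 g/mol.
Mass of Ca per formula unit: 1 × 40.078 = 40.078 g.
Weight fraction Ca = 40.078 / 100.086 = 0.4004.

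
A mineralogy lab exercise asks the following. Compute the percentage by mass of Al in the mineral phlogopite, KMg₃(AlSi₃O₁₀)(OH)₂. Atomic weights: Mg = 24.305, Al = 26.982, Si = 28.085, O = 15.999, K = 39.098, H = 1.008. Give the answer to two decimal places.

Molar mass of KMg₃(AlSi₃O₁₀)(OH)₂: 1·39.098 + 3·24.305 + 1·26.982 + 3·28.085 + 12·15.999 + 2·1.008 = 417.254 g/mol.
Mass of Al per formula unit: 1 × 26.982 = 26.982 g.
Weight fraction Al = 26.982 / 417.254 = 0.0647.

6.47 weight percent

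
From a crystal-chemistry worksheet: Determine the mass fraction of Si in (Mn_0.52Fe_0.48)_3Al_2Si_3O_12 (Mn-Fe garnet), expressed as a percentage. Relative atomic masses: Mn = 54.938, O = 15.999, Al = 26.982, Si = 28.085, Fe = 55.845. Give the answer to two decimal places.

16.98 weight percent

Molar mass of (Mn_0.52Fe_0.48)_3Al_2Si_3O_12: 1.56·54.938 + 1.44·55.845 + 2·26.982 + 3·28.085 + 12·15.999 = 496.327 g/mol.
Mass of Si per formula unit: 3 × 28.085 = 84.255 g.
Weight fraction Si = 84.255 / 496.327 = 0.1698.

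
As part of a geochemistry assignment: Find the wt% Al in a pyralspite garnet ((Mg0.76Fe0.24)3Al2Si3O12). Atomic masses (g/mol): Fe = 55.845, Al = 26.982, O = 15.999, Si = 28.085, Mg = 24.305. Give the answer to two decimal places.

12.67 wt%

Molar mass of (Mg0.76Fe0.24)3Al2Si3O12: 2.28×24.305 + 0.72×55.845 + 2×26.982 + 3×28.085 + 12×15.999 = 425.831 g/mol.
Mass of Al per formula unit: 2 × 26.982 = 53.964 g.
Weight fraction Al = 53.964 / 425.831 = 0.1267.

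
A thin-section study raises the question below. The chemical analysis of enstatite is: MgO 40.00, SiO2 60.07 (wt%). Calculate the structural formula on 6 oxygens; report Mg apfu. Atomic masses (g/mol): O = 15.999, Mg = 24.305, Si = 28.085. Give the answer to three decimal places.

40.00 wt% MgO ÷ 40.304 g/mol = 0.99246 mol, giving 0.99246 Mg and 0.99246 O.
60.07 wt% SiO2 ÷ 60.083 g/mol = 0.99978 mol, giving 0.99978 Si and 1.99956 O.
Oxygen sums to 2.99202; scaling by 6/2.99202 = 2.00533 puts the formula on 6 O.
Mg: 0.99246 × 2.00533 = 1.990 atoms per formula unit.

1.990 Mg apfu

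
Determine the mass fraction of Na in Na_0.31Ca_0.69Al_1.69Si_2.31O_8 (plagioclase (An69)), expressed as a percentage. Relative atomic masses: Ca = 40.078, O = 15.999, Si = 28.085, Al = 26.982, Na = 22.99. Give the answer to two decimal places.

Molar mass of Na_0.31Ca_0.69Al_1.69Si_2.31O_8: 0.31·22.99 + 0.69·40.078 + 1.69·26.982 + 2.31·28.085 + 8·15.999 = 273.249 g/mol.
Mass of Na per formula unit: 0.31 × 22.99 = 7.127 g.
Weight fraction Na = 7.127 / 273.249 = 0.0261.

2.61 wt%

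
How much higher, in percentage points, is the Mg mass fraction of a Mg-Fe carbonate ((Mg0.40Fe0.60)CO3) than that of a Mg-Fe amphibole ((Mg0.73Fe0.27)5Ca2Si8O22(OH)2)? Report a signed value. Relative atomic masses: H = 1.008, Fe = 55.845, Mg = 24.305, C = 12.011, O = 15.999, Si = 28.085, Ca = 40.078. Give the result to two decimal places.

-0.96 percentage points

Mg in (Mg0.40Fe0.60)CO3: molar mass 103.237 g/mol; 0.40×24.305 = 9.722 g → 9.42 wt%.
Mg in (Mg0.73Fe0.27)5Ca2Si8O22(OH)2: molar mass 854.932 g/mol; 3.65×24.305 = 88.713 g → 10.38 wt%.
Difference = 9.42 − 10.38 = -0.96 percentage points.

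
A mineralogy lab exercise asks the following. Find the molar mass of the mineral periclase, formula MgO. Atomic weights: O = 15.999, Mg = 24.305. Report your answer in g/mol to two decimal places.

40.30 g/mol

M = 1*24.305 + 1*15.999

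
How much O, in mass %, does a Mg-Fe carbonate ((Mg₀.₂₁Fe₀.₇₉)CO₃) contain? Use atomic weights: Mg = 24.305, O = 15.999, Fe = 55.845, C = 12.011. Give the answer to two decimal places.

43.94 mass %

Formula mass = 0.21·24.305 + 0.79·55.845 + 1·12.011 + 3·15.999 = 109.230 g/mol, of which 47.997 g is O.
So O makes up 47.997/109.230 = 0.4394 of the mass, i.e. 43.94%.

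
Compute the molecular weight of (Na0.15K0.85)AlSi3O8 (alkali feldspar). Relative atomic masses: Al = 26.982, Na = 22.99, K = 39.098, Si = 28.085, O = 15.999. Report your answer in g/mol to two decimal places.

M = 0.15*22.99 + 0.85*39.098 + 1*26.982 + 3*28.085 + 8*15.999

275.91 g/mol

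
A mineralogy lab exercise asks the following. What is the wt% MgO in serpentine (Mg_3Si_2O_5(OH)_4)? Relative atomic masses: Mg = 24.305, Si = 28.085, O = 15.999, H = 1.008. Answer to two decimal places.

43.63 wt%

M(Mg_3Si_2O_5(OH)_4) = 277.108 g/mol; M(MgO) = 40.304 g/mol.
Moles MgO per formula unit = 3 Mg ÷ 1 = 3.0000.
MgO fraction = (3.0000 × 40.304) / 277.108 = 120.912/277.108 = 0.4363.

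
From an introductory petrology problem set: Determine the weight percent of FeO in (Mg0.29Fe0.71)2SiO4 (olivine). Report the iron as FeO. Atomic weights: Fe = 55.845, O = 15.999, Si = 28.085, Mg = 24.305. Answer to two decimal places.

55.00 wt%

M((Mg0.29Fe0.71)2SiO4) = 185.478 g/mol; M(FeO) = 71.844 g/mol.
Moles FeO per formula unit = 1.42 Fe ÷ 1 = 1.4200.
FeO fraction = (1.4200 × 71.844) / 185.478 = 102.018/185.478 = 0.5500.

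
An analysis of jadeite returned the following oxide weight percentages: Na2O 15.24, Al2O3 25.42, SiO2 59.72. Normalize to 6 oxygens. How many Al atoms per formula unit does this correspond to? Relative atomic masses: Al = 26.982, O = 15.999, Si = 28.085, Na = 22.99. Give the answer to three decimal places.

Na2O (M=61.979): mol = 0.24589; Na = 0.49178, O = 0.24589.
Al2O3 (M=101.961): mol = 0.24931; Al = 0.49862, O = 0.74793.
SiO2 (M=60.083): mol = 0.99396; Si = 0.99396, O = 1.98792.
ΣO = 2.98174; factor = 6/ΣO = 2.01225.
Al apfu = 0.49862 × 2.01225 = 1.003.

1.003 Al apfu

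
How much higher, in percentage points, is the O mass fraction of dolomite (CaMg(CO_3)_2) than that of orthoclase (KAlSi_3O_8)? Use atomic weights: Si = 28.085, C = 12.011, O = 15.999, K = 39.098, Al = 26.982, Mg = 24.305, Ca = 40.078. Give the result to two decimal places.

6.07 percentage points

O in CaMg(CO_3)_2: molar mass 184.399 g/mol; 6×15.999 = 95.994 g → 52.06 wt%.
O in KAlSi_3O_8: molar mass 278.327 g/mol; 8×15.999 = 127.992 g → 45.99 wt%.
Difference = 52.06 − 45.99 = 6.07 percentage points.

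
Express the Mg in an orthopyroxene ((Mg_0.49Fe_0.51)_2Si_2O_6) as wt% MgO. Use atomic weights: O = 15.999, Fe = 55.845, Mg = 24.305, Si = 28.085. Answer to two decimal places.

Molar mass of (Mg_0.49Fe_0.51)_2Si_2O_6 = 0.98·24.305 + 1.02·55.845 + 2·28.085 + 6·15.999 = 232.945 g/mol.
Each formula unit contains 0.98 Mg, equivalent to 0.98/1 = 0.9800 mol MgO.
M(MgO) = 1×24.305 + 1×15.999 = 40.304 g/mol.
Mass of MgO per formula unit = 0.9800 × 40.304 = 39.498 g.
MgO wt% = 39.498 / 232.945 × 100 = 16.96%.

16.96 wt%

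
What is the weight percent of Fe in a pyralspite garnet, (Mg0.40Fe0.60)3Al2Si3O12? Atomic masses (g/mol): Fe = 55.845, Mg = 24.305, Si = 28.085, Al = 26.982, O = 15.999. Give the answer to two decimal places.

Molar mass of (Mg0.40Fe0.60)3Al2Si3O12: 1.20·24.305 + 1.80·55.845 + 2·26.982 + 3·28.085 + 12·15.999 = 459.894 g/mol.
Mass of Fe per formula unit: 1.80 × 55.845 = 100.521 g.
Weight fraction Fe = 100.521 / 459.894 = 0.2186.

21.86 wt%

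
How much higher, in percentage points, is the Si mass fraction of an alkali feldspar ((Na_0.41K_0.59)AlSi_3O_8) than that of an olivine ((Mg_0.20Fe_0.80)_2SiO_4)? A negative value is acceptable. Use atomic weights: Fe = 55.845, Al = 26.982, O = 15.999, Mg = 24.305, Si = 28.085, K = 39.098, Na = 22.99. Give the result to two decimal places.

First mineral: 84.255 g Si in 271.723 g formula = 31.01 wt% Si.
Second mineral: 28.085 g Si in 191.155 g formula = 14.69 wt% Si.
31.01% − 14.69% gives a difference of 16.32 percentage points.

16.32 percentage points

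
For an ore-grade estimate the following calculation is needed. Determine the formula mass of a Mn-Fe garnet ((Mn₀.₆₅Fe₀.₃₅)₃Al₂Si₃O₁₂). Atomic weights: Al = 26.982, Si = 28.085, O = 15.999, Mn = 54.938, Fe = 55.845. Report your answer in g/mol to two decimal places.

The formula mass is the sum 1.95(54.938) + 1.05(55.845) + 2(26.982) + 3(28.085) + 12(15.999).

495.97 g/mol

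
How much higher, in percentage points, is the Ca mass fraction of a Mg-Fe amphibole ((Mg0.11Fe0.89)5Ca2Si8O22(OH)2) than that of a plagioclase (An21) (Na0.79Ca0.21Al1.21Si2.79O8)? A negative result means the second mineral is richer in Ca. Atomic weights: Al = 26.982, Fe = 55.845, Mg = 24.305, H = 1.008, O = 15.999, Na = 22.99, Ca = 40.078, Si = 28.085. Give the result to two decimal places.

Ca in (Mg0.11Fe0.89)5Ca2Si8O22(OH)2: molar mass 952.706 g/mol; 2×40.078 = 80.156 g → 8.41 wt%.
Ca in Na0.79Ca0.21Al1.21Si2.79O8: molar mass 265.576 g/mol; 0.21×40.078 = 8.416 g → 3.17 wt%.
Difference = 8.41 − 3.17 = 5.24 percentage points.

5.24 percentage points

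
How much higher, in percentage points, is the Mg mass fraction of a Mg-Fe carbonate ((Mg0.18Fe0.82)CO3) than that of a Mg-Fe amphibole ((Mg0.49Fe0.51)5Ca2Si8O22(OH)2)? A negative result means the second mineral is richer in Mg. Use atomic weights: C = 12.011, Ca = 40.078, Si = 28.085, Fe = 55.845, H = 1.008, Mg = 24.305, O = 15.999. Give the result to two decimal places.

First mineral: 4.375 g Mg in 110.176 g formula = 3.97 wt% Mg.
Second mineral: 59.547 g Mg in 892.780 g formula = 6.67 wt% Mg.
3.97% − 6.67% gives a difference of -2.70 percentage points.

-2.70 percentage points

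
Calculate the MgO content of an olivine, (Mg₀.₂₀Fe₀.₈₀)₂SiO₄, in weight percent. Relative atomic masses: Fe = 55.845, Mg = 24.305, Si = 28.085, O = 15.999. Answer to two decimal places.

8.43 wt%

Molar mass of (Mg₀.₂₀Fe₀.₈₀)₂SiO₄ = 0.40×24.305 + 1.60×55.845 + 1×28.085 + 4×15.999 = 191.155 g/mol.
Each formula unit contains 0.40 Mg, equivalent to 0.40/1 = 0.4000 mol MgO.
M(MgO) = 1×24.305 + 1×15.999 = 40.304 g/mol.
Mass of MgO per formula unit = 0.4000 × 40.304 = 16.122 g.
MgO wt% = 16.122 / 191.155 × 100 = 8.43%.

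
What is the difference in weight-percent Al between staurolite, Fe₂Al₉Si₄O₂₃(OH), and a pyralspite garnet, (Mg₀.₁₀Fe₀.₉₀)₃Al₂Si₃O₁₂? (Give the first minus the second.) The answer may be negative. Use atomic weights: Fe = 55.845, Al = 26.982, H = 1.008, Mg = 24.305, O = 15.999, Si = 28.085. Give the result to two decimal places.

17.46 percentage points

Al in Fe₂Al₉Si₄O₂₃(OH): molar mass 851.852 g/mol; 9×26.982 = 242.838 g → 28.51 wt%.
Al in (Mg₀.₁₀Fe₀.₉₀)₃Al₂Si₃O₁₂: molar mass 488.280 g/mol; 2×26.982 = 53.964 g → 11.05 wt%.
Difference = 28.51 − 11.05 = 17.46 percentage points.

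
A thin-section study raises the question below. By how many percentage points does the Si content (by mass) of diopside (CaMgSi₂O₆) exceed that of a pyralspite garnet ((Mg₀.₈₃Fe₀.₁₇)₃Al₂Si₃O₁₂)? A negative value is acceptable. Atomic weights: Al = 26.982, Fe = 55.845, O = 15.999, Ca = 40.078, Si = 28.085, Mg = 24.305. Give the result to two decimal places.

First mineral: 56.170 g Si in 216.547 g formula = 25.94 wt% Si.
Second mineral: 84.255 g Si in 419.207 g formula = 20.10 wt% Si.
25.94% − 20.10% gives a difference of 5.84 percentage points.

5.84 percentage points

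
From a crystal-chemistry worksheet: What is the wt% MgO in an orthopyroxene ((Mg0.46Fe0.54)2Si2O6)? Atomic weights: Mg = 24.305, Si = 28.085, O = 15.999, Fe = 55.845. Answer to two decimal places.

M((Mg0.46Fe0.54)2Si2O6) = 234.837 g/mol; M(MgO) = 40.304 g/mol.
Moles MgO per formula unit = 0.92 Mg ÷ 1 = 0.9200.
MgO fraction = (0.9200 × 40.304) / 234.837 = 37.080/234.837 = 0.1579.

15.79 wt%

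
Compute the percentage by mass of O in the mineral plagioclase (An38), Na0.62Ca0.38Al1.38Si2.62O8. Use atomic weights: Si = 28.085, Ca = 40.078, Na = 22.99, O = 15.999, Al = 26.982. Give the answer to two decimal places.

47.71 wt%

Formula mass = 0.62×22.99 + 0.38×40.078 + 1.38×26.982 + 2.62×28.085 + 8×15.999 = 268.293 g/mol, of which 127.992 g is O.
So O makes up 127.992/268.293 = 0.4771 of the mass, i.e. 47.71%.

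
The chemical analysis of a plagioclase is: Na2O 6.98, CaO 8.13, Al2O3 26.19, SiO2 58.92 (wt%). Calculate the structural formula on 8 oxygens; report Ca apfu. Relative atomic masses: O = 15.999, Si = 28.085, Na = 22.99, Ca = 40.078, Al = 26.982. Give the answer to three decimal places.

0.388 Ca apfu

6.98 wt% Na2O ÷ 61.979 g/mol = 0.11262 mol, giving 0.22524 Na and 0.11262 O.
8.13 wt% CaO ÷ 56.077 g/mol = 0.14498 mol, giving 0.14498 Ca and 0.14498 O.
26.19 wt% Al2O3 ÷ 101.961 g/mol = 0.25686 mol, giving 0.51372 Al and 0.77058 O.
58.92 wt% SiO2 ÷ 60.083 g/mol = 0.98064 mol, giving 0.98064 Si and 1.96128 O.
Oxygen sums to 2.98946; scaling by 8/2.98946 = 2.67607 puts the formula on 8 O.
Ca: 0.14498 × 2.67607 = 0.388 atoms per formula unit.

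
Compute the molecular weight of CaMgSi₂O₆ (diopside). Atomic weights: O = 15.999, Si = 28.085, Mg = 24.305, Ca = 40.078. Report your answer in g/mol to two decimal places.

216.55 g/mol

Ca: 1 × 40.078 = 40.0780
Mg: 1 × 24.305 = 24.3050
Si: 2 × 28.085 = 56.1700
O: 6 × 15.999 = 95.9940
Summing the contributions gives the formula mass.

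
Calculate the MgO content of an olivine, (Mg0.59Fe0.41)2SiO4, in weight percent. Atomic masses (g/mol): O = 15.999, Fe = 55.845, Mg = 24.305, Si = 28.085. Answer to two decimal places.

Formula mass = 166.554 g/mol.
1.18 Mg → 1.1800 mol MgO per formula unit; M(MgO) = 40.304, so MgO mass = 47.559 g.
47.559/166.554 × 100 = 28.55 wt%.

28.55 wt%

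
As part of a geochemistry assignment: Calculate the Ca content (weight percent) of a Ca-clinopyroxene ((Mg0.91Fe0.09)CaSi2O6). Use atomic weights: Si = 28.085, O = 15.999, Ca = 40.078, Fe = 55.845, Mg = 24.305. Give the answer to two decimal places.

18.27 weight percent

Molar mass of (Mg0.91Fe0.09)CaSi2O6: 0.91*24.305 + 0.09*55.845 + 1*40.078 + 2*28.085 + 6*15.999 = 219.386 g/mol.
Mass of Ca per formula unit: 1 × 40.078 = 40.078 g.
Weight fraction Ca = 40.078 / 219.386 = 0.1827.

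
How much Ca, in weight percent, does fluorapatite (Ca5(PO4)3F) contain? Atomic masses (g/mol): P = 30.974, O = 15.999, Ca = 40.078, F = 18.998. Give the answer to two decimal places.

M(Ca5(PO4)3F) = 504.298 g/mol.
Ca contributes 5 × 40.078 = 200.390 g per mole.
200.390/504.298 = 0.3974 → 39.74%.

39.74 weight percent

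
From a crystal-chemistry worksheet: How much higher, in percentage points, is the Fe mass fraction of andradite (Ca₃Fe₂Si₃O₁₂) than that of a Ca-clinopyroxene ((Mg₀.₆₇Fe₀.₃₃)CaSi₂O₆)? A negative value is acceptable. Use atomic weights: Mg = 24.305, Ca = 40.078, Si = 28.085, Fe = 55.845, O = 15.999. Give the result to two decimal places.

First mineral: 111.690 g Fe in 508.167 g formula = 21.98 wt% Fe.
Second mineral: 18.429 g Fe in 226.955 g formula = 8.12 wt% Fe.
21.98% − 8.12% gives a difference of 13.86 percentage points.

13.86 percentage points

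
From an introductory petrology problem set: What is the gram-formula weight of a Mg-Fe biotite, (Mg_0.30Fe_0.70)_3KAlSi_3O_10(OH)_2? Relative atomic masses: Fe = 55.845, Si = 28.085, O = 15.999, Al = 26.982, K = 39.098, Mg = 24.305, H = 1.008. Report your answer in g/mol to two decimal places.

483.49 g/mol

Mg: 0.90 × 24.305 = 21.8745
Fe: 2.10 × 55.845 = 117.2745
K: 1 × 39.098 = 39.0980
Al: 1 × 26.982 = 26.9820
Si: 3 × 28.085 = 84.2550
O: 12 × 15.999 = 191.9880
H: 2 × 1.008 = 2.0160
Summing the contributions gives the formula mass.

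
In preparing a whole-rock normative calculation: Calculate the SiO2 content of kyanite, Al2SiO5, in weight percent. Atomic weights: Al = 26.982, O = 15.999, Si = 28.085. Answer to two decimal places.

M(Al2SiO5) = 162.044 g/mol; M(SiO2) = 60.083 g/mol.
Moles SiO2 per formula unit = 1 Si ÷ 1 = 1.0000.
SiO2 fraction = (1.0000 × 60.083) / 162.044 = 60.083/162.044 = 0.3708.

37.08 wt%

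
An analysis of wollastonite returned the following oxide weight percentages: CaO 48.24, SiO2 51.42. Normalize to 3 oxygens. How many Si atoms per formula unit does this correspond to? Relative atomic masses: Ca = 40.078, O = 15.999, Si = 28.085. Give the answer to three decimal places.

CaO: 48.24/56.077 = 0.86025 mol → 0.86025 mol Ca, 0.86025 mol O.
SiO2: 51.42/60.083 = 0.85582 mol → 0.85582 mol Si, 1.71164 mol O.
Total oxygen = 2.57189 mol. Normalization factor = 3/2.57189 = 1.16646.
Si per 3 O = 0.85582 × 1.16646 = 0.998.

0.998 Si apfu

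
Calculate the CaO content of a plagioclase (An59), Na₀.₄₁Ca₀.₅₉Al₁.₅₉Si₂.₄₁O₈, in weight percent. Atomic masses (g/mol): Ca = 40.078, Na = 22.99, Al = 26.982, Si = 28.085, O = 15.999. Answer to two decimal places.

12.18 wt%

M(Na₀.₄₁Ca₀.₅₉Al₁.₅₉Si₂.₄₁O₈) = 271.650 g/mol; M(CaO) = 56.077 g/mol.
Moles CaO per formula unit = 0.59 Ca ÷ 1 = 0.5900.
CaO fraction = (0.5900 × 56.077) / 271.650 = 33.085/271.650 = 0.1218.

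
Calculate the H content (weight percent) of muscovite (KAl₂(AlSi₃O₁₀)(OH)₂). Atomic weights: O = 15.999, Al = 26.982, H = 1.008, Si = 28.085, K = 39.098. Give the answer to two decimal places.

Formula mass = 1*39.098 + 3*26.982 + 3*28.085 + 12*15.999 + 2*1.008 = 398.303 g/mol, of which 2.016 g is H.
So H makes up 2.016/398.303 = 0.0051 of the mass, i.e. 0.51%.

0.51 weight percent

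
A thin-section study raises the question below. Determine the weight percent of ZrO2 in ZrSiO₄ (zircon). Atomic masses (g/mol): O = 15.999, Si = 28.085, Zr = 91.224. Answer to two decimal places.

M(ZrSiO₄) = 183.305 g/mol; M(ZrO2) = 123.222 g/mol.
Moles ZrO2 per formula unit = 1 Zr ÷ 1 = 1.0000.
ZrO2 fraction = (1.0000 × 123.222) / 183.305 = 123.222/183.305 = 0.6722.

67.22 wt%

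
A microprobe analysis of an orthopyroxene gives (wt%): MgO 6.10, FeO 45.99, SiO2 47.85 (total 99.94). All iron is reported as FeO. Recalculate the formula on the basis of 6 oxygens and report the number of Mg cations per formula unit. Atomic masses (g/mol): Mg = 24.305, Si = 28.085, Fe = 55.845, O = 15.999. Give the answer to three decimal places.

MgO (M=40.304): mol = 0.15135; Mg = 0.15135, O = 0.15135.
FeO (M=71.844): mol = 0.64014; Fe = 0.64014, O = 0.64014.
SiO2 (M=60.083): mol = 0.79640; Si = 0.79640, O = 1.59280.
ΣO = 2.38429; factor = 6/ΣO = 2.51647.
Mg apfu = 0.15135 × 2.51647 = 0.381.

0.381 Mg apfu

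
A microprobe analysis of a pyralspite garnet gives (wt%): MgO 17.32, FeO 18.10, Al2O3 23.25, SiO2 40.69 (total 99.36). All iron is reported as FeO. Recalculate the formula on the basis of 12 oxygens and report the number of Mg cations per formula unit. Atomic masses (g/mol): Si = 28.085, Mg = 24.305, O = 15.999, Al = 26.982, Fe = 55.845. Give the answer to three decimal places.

1.896 Mg apfu

MgO (M=40.304): mol = 0.42973; Mg = 0.42973, O = 0.42973.
FeO (M=71.844): mol = 0.25193; Fe = 0.25193, O = 0.25193.
Al2O3 (M=101.961): mol = 0.22803; Al = 0.45606, O = 0.68409.
SiO2 (M=60.083): mol = 0.67723; Si = 0.67723, O = 1.35446.
ΣO = 2.72021; factor = 12/ΣO = 4.41142.
Mg apfu = 0.42973 × 4.41142 = 1.896.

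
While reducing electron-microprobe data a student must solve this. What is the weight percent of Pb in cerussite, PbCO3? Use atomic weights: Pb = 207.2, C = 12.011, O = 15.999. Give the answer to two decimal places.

77.54 mass %

Formula mass = 1×207.2 + 1×12.011 + 3×15.999 = 267.208 g/mol, of which 207.200 g is Pb.
So Pb makes up 207.200/267.208 = 0.7754 of the mass, i.e. 77.54%.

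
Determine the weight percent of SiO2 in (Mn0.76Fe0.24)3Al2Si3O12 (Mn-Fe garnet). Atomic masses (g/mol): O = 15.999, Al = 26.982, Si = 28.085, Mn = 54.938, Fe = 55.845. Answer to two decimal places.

Molar mass of (Mn0.76Fe0.24)3Al2Si3O12 = 2.28×54.938 + 0.72×55.845 + 2×26.982 + 3×28.085 + 12×15.999 = 495.674 g/mol.
Each formula unit contains 3 Si, equivalent to 3/1 = 3.0000 mol SiO2.
M(SiO2) = 1×28.085 + 2×15.999 = 60.083 g/mol.
Mass of SiO2 per formula unit = 3.0000 × 60.083 = 180.249 g.
SiO2 wt% = 180.249 / 495.674 × 100 = 36.36%.

36.36 wt%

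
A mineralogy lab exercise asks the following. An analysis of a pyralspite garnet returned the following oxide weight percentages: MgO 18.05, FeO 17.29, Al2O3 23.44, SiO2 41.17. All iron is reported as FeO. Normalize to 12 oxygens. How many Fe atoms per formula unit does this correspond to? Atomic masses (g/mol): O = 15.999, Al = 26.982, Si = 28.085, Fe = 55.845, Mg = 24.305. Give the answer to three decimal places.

MgO (M=40.304): mol = 0.44785; Mg = 0.44785, O = 0.44785.
FeO (M=71.844): mol = 0.24066; Fe = 0.24066, O = 0.24066.
Al2O3 (M=101.961): mol = 0.22989; Al = 0.45978, O = 0.68967.
SiO2 (M=60.083): mol = 0.68522; Si = 0.68522, O = 1.37044.
ΣO = 2.74862; factor = 12/ΣO = 4.36583.
Fe apfu = 0.24066 × 4.36583 = 1.051.

1.051 Fe apfu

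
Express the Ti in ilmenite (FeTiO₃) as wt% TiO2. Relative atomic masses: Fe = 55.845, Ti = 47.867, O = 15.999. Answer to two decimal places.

M(FeTiO₃) = 151.709 g/mol; M(TiO2) = 79.865 g/mol.
Moles TiO2 per formula unit = 1 Ti ÷ 1 = 1.0000.
TiO2 fraction = (1.0000 × 79.865) / 151.709 = 79.865/151.709 = 0.5264.

52.64 wt%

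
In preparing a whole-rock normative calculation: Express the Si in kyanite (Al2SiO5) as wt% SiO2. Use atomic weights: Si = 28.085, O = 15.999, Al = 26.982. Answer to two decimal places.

Formula mass = 162.044 g/mol.
1 Si → 1.0000 mol SiO2 per formula unit; M(SiO2) = 60.083, so SiO2 mass = 60.083 g.
60.083/162.044 × 100 = 37.08 wt%.

37.08 wt%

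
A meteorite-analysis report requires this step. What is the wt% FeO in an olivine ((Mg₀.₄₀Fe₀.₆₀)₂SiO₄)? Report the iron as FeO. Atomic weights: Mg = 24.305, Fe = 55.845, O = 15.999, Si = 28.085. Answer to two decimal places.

Molar mass of (Mg₀.₄₀Fe₀.₆₀)₂SiO₄ = 0.80*24.305 + 1.20*55.845 + 1*28.085 + 4*15.999 = 178.539 g/mol.
Each formula unit contains 1.20 Fe, equivalent to 1.20/1 = 1.2000 mol FeO.
M(FeO) = 1×55.845 + 1×15.999 = 71.844 g/mol.
Mass of FeO per formula unit = 1.2000 × 71.844 = 86.213 g.
FeO wt% = 86.213 / 178.539 × 100 = 48.29%.

48.29 wt%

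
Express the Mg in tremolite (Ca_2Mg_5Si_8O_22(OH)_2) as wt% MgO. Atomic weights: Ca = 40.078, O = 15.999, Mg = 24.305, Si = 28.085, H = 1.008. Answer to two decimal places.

M(Ca_2Mg_5Si_8O_22(OH)_2) = 812.353 g/mol; M(MgO) = 40.304 g/mol.
Moles MgO per formula unit = 5 Mg ÷ 1 = 5.0000.
MgO fraction = (5.0000 × 40.304) / 812.353 = 201.520/812.353 = 0.2481.

24.81 wt%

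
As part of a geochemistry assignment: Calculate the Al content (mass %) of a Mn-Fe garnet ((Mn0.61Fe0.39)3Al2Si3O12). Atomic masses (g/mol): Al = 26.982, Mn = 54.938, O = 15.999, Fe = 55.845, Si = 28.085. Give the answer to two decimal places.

10.88 mass %

M((Mn0.61Fe0.39)3Al2Si3O12) = 496.082 g/mol.
Al contributes 2 × 26.982 = 53.964 g per mole.
53.964/496.082 = 0.1088 → 10.88%.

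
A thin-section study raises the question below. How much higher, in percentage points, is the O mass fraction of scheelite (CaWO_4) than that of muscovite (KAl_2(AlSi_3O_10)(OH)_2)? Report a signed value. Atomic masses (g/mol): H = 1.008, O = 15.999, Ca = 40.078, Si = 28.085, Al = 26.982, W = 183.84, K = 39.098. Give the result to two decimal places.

-25.97 percentage points

First mineral: 63.996 g O in 287.914 g formula = 22.23 wt% O.
Second mineral: 191.988 g O in 398.303 g formula = 48.20 wt% O.
22.23% − 48.20% gives a difference of -25.97 percentage points.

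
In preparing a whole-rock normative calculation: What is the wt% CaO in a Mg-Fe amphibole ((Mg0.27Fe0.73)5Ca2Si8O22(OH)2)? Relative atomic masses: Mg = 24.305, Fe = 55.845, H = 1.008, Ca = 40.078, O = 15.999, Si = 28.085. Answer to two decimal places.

M((Mg0.27Fe0.73)5Ca2Si8O22(OH)2) = 927.474 g/mol; M(CaO) = 56.077 g/mol.
Moles CaO per formula unit = 2 Ca ÷ 1 = 2.0000.
CaO fraction = (2.0000 × 56.077) / 927.474 = 112.154/927.474 = 0.1209.

12.09 wt%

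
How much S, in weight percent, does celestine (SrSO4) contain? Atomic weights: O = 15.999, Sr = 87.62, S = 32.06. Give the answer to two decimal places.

17.45 weight percent

M(SrSO4) = 183.676 g/mol.
S contributes 1 × 32.06 = 32.060 g per mole.
32.060/183.676 = 0.1745 → 17.45%.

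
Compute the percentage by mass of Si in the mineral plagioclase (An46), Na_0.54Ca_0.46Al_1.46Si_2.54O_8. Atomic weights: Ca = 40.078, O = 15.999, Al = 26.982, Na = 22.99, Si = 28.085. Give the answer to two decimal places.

26.46 wt%

M(Na_0.54Ca_0.46Al_1.46Si_2.54O_8) = 269.572 g/mol.
Si contributes 2.54 × 28.085 = 71.336 g per mole.
71.336/269.572 = 0.2646 → 26.46%.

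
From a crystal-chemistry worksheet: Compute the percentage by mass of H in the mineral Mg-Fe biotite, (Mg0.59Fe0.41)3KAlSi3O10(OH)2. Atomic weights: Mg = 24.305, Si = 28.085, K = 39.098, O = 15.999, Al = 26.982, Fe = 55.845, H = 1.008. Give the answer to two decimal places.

0.44 mass %

M((Mg0.59Fe0.41)3KAlSi3O10(OH)2) = 456.048 g/mol.
H contributes 2 × 1.008 = 2.016 g per mole.
2.016/456.048 = 0.0044 → 0.44%.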